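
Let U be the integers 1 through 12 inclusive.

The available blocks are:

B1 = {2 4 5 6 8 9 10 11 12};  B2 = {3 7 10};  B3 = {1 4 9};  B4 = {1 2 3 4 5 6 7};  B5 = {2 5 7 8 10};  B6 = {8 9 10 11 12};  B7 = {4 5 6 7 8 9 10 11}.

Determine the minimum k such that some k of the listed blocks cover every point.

B4 and B6 cover everything between them: the union {1, 2, 3, 4, 5, 6, 7, 8, 9, 10, 11, 12} is all of U.
No single block has all 12 points (the largest, B1, has 9), so 2 is optimal.

2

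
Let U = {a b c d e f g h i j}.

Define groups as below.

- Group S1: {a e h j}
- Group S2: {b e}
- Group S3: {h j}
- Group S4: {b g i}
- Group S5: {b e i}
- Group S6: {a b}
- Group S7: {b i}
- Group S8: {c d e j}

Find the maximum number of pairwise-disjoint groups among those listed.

2

S2, S3 are pairwise disjoint (S2={b,e}; S3={h,j}).
Every remaining group overlaps one of these, and no 3 of the listed groups are pairwise disjoint, so 2 is the maximum.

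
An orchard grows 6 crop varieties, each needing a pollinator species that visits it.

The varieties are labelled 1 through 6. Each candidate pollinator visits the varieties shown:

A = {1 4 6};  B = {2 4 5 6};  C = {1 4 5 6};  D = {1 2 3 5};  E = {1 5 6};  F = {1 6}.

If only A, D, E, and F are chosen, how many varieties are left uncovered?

0

Union of A, D, E, F = {1, 2, 3, 4, 5, 6} — that's every variety, so 0 are uncovered.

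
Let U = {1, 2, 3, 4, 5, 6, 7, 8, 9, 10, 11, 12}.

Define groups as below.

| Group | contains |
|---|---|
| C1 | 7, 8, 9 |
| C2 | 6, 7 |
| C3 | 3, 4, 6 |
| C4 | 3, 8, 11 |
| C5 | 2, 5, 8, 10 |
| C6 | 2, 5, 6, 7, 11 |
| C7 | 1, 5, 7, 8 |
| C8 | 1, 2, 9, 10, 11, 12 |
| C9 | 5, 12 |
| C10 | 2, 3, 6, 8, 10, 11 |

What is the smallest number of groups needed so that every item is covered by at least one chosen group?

3

C3 and C7 and C8 together: C3 ∪ C7 ∪ C8 = {1, 2, 3, 4, 5, 6, 7, 8, 9, 10, 11, 12} — every item is covered.
Only C3 contains 4, so C3 is forced; the remaining 9 items need at least 2 more groups (each remaining group adds at most 6) — so at least 3 groups are needed, and 3 is optimal.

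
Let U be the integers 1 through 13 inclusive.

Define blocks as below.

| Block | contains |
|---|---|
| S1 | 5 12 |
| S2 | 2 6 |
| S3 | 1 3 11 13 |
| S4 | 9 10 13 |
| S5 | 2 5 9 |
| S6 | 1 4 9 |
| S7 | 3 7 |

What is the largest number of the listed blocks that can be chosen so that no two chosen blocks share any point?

4

S1, S2, S6, S7 are pairwise disjoint (S1={5,12}; S2={2,6}; S6={1,4,9}; S7={3,7}).
Every remaining block overlaps one of these, and no 5 of the listed blocks are pairwise disjoint, so 4 is the maximum.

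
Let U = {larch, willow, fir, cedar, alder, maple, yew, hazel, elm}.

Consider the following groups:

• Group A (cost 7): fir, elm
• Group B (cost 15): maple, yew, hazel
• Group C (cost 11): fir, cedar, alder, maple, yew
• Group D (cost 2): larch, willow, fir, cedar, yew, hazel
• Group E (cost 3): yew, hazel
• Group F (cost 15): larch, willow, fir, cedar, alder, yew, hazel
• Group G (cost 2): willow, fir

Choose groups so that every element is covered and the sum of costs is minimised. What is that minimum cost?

20

A, C, D together cover every element (A ∪ C ∪ D = {larch, willow, fir, cedar, alder, maple, yew, hazel, elm}); total cost 7 + 11 + 2 = 20.
No covering selection has total cost below 20.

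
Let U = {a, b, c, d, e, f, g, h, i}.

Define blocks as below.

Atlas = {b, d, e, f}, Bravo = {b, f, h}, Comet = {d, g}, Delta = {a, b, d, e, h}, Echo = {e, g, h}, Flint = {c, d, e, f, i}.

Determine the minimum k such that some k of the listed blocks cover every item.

Delta and Echo and Flint together: Delta ∪ Echo ∪ Flint = {a, b, c, d, e, f, g, h, i} — every item is covered.
Only Delta contains a, so Delta is forced; the remaining 4 items need at least 2 more blocks (each remaining block adds at most 3) — so at least 3 blocks are needed, and 3 is optimal.

3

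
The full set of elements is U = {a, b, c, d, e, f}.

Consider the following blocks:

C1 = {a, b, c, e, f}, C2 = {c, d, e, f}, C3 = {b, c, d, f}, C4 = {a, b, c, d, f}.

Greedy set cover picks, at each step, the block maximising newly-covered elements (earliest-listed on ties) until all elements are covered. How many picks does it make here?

Greedy: pick C1 (covers 5 new) → pick C2 (covers 1 new). Total picks: 2.

2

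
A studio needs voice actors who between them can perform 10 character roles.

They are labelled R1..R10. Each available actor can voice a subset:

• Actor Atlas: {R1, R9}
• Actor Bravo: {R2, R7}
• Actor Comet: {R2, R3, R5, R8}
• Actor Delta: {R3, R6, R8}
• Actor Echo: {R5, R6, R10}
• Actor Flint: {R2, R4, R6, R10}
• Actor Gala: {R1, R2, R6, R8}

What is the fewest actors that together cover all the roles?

Atlas and Bravo and Comet and Flint together: Atlas ∪ Bravo ∪ Comet ∪ Flint = {R1, R2, R3, R4, R5, R6, R7, R8, R9, R10} — every role is covered.
Only Bravo contains R7, so Bravo is forced; the remaining 8 roles need at least 3 more actors (each remaining actor adds at most 3) — so at least 4 actors are needed, and 4 is optimal.

4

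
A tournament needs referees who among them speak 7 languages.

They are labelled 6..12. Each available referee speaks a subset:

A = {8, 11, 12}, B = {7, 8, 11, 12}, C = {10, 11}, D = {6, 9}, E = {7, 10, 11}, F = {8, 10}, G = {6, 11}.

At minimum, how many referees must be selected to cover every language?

B and C and D together: B ∪ C ∪ D = {6, 7, 8, 9, 10, 11, 12} — every language is covered.
Only D contains 9, so D is forced; the remaining 5 languages need at least 2 more referees (each remaining referee adds at most 4) — so at least 3 referees are needed, and 3 is optimal.

3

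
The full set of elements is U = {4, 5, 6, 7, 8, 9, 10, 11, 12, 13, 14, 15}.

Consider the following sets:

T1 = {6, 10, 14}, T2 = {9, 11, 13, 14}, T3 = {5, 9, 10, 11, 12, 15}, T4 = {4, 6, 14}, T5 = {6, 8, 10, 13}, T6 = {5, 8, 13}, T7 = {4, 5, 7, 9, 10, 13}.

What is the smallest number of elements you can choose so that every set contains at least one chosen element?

H = {5, 6, 13} meets every set (each contains at least one member of H), and |H| = 3.
No choice of 2 elements meets every set, so 3 is the minimum.

3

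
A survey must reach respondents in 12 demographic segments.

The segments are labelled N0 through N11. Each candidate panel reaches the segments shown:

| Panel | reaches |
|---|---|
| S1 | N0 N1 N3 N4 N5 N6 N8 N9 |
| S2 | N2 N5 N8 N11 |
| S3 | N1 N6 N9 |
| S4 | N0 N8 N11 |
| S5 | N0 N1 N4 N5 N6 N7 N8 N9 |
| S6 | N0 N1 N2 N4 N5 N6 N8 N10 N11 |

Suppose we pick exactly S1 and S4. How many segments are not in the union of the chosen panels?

3

Union of S1, S4 = {N0, N1, N3, N4, N5, N6, N8, N9, N11}.
Not covered: N2, N7, N10 — 3 segments.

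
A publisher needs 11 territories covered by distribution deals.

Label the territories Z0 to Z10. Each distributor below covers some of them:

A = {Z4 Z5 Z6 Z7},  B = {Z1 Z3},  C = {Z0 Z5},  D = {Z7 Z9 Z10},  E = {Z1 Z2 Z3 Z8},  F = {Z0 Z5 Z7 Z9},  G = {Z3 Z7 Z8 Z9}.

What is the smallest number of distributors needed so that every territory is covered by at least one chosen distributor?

4

A and D and E and F together: A ∪ D ∪ E ∪ F = {Z0, Z1, Z2, Z3, Z4, Z5, Z6, Z7, Z8, Z9, Z10} — every territory is covered.
No 3 of the 7 distributors cover everything (all 35 combinations miss at least one territory), so 4 is optimal.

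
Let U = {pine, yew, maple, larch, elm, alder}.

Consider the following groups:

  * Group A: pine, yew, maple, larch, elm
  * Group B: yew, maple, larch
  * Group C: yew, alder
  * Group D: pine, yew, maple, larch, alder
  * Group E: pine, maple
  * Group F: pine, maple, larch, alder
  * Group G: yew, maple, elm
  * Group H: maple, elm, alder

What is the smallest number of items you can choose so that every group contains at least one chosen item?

Take T = {maple, alder}. Each listed group contains at least one of these, so T is a hitting set of size 2.
The groups C, E are pairwise disjoint, so any hitting set needs a separate item for each — at least 2. Hence 2 is optimal.

2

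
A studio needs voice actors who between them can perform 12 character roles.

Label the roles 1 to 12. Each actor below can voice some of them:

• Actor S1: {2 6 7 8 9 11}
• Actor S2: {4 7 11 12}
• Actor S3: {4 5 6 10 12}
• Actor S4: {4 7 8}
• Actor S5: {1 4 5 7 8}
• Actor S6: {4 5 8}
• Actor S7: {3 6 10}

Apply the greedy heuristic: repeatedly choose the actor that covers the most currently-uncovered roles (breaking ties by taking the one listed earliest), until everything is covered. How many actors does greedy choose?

Greedy: pick S1 (covers 6 new) → pick S3 (covers 4 new) → pick S5 (covers 1 new) → pick S7 (covers 1 new). Total picks: 4.

4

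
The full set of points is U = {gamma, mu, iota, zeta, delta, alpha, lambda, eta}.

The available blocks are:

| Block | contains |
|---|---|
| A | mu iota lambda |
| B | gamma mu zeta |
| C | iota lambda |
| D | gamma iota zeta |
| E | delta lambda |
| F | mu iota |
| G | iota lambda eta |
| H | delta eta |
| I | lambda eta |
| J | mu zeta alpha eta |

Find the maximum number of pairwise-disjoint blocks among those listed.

3

B, C, H are pairwise disjoint (B={gamma,mu,zeta}; C={iota,lambda}; H={delta,eta}).
Every remaining block overlaps one of these, and no 4 of the listed blocks are pairwise disjoint, so 3 is the maximum.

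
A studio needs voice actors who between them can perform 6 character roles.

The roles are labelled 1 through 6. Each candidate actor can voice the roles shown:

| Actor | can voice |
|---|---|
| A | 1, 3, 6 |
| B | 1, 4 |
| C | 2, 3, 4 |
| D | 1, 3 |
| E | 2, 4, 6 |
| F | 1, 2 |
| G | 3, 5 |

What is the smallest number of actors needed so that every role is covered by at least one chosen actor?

Take {E, F, G}. Their union is {1, 2, 3, 4, 5, 6}, which is all 6 roles.
Only G contains 5, so G is forced; the remaining 4 roles need at least 2 more actors (each remaining actor adds at most 3) — so at least 3 actors are needed, and 3 is optimal.

3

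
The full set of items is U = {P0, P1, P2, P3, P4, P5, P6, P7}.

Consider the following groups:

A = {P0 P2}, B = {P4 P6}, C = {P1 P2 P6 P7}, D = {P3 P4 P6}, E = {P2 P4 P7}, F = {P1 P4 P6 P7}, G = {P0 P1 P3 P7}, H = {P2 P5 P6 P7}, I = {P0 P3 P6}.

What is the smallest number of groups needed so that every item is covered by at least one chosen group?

Take {E, G, H}. Their union is {P0, P1, P2, P3, P4, P5, P6, P7}, which is all 8 items.
Only H contains P5, so H is forced; the remaining 4 items need at least 2 more groups (each remaining group adds at most 3) — so at least 3 groups are needed, and 3 is optimal.

3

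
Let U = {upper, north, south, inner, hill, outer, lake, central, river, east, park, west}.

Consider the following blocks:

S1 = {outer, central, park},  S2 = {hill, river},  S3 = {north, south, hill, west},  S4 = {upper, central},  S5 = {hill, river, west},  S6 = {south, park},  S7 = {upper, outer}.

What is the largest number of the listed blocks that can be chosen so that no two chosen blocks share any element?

3

S4, S5, S6 are pairwise disjoint (S4={upper,central}; S5={hill,river,west}; S6={south,park}).
Every remaining block overlaps one of these, and no 4 of the listed blocks are pairwise disjoint, so 3 is the maximum.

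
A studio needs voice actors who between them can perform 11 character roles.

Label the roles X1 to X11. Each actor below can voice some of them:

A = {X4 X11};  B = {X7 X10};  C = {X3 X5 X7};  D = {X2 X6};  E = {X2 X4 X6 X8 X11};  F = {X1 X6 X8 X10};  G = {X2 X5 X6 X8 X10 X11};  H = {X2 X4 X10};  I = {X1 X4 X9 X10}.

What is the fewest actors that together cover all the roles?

3

C and G and I together: C ∪ G ∪ I = {X1, X2, X3, X4, X5, X6, X7, X8, X9, X10, X11} — every role is covered.
Only C contains X3, so C is forced; the remaining 8 roles need at least 2 more actors (each remaining actor adds at most 5) — so at least 3 actors are needed, and 3 is optimal.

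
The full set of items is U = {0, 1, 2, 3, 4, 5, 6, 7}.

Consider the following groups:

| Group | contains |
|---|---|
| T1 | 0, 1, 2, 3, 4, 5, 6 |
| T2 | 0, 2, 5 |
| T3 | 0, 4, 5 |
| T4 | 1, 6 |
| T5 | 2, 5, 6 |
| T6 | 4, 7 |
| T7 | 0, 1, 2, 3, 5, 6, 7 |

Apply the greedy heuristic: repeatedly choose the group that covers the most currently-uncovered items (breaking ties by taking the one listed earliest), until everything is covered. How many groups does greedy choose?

2

Greedy: pick T1 (covers 7 new) → pick T6 (covers 1 new). Total picks: 2.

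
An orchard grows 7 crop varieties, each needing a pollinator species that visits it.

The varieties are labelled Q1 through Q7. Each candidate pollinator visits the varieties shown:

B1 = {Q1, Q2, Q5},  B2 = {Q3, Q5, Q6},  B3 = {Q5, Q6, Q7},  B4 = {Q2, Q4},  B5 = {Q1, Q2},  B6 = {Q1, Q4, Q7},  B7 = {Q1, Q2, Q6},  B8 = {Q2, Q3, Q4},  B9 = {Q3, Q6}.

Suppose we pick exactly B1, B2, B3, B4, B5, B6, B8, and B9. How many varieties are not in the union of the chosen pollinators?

0

Union of B1, B2, B3, B4, B5, B6, B8, B9 = {Q1, Q2, Q3, Q4, Q5, Q6, Q7} — that's every variety, so 0 are uncovered.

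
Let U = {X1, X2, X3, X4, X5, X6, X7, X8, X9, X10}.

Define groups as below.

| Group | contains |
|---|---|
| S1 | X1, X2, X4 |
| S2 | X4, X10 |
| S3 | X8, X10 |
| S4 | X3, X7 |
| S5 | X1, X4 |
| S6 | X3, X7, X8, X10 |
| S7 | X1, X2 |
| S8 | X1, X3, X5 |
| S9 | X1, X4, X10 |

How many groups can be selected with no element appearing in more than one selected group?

3

S2, S4, S7 are pairwise disjoint (S2={X4,X10}; S4={X3,X7}; S7={X1,X2}).
Every remaining group overlaps one of these, and no 4 of the listed groups are pairwise disjoint, so 3 is the maximum.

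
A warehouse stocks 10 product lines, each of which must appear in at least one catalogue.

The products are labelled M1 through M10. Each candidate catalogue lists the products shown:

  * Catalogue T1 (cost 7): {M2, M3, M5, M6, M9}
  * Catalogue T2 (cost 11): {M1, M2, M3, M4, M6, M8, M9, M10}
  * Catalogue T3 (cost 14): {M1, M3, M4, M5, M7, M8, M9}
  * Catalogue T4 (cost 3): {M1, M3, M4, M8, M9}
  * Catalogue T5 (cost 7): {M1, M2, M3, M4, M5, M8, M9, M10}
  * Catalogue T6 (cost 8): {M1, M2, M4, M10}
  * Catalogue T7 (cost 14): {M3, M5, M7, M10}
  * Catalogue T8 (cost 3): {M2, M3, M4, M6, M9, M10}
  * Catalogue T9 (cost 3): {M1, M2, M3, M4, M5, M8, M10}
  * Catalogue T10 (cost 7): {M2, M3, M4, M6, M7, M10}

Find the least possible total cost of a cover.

T8, T9, T10 together cover every product (T8 ∪ T9 ∪ T10 = {M1, M2, M3, M4, M5, M6, M7, M8, M9, M10}); total cost 3 + 3 + 7 = 13.
No covering selection has total cost below 13.

13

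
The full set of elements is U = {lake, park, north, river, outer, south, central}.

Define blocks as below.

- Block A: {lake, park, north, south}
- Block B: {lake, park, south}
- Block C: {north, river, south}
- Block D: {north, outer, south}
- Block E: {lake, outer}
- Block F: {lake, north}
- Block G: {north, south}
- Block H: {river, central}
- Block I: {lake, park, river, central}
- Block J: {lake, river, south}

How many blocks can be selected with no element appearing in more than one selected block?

3

E, G, H are pairwise disjoint (E={lake,outer}; G={north,south}; H={river,central}).
Every remaining block overlaps one of these, and no 4 of the listed blocks are pairwise disjoint, so 3 is the maximum.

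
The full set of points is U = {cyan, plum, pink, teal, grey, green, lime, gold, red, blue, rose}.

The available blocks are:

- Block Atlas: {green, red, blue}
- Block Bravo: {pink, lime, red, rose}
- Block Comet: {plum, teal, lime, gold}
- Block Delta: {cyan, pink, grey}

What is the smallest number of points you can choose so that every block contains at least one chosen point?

3

The 3 points {plum, pink, green} hit every block.
The blocks Atlas, Comet, Delta are pairwise disjoint, so any hitting set needs a separate point for each — at least 3. Hence 3 is optimal.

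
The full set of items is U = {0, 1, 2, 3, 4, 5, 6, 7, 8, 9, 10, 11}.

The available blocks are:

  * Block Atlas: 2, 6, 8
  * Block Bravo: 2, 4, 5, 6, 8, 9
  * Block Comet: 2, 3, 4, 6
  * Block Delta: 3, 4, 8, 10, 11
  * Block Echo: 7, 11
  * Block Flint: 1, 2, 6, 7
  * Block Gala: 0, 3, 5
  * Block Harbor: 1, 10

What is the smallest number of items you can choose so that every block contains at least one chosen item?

4

Take H = {0, 1, 2, 11}. Each listed block contains at least one of these, so H is a hitting set of size 4.
The blocks Atlas, Echo, Gala, Harbor are pairwise disjoint, so any hitting set needs a separate item for each — at least 4. Hence 4 is optimal.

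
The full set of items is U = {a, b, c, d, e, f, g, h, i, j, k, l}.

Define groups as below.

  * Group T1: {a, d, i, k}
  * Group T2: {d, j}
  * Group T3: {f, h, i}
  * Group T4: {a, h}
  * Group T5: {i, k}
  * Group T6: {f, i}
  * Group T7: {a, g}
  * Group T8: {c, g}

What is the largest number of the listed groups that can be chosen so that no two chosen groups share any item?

4

T2, T4, T6, T8 are pairwise disjoint (T2={d,j}; T4={a,h}; T6={f,i}; T8={c,g}).
Every remaining group overlaps one of these, and no 5 of the listed groups are pairwise disjoint, so 4 is the maximum.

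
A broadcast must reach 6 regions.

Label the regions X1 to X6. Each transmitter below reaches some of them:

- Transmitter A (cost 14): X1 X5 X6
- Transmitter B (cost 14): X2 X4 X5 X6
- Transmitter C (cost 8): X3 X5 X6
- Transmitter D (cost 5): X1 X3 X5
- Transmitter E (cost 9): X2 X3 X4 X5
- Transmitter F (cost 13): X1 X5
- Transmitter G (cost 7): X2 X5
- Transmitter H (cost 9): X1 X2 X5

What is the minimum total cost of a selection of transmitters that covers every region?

19

B, D together cover every region (B ∪ D = {X1, X2, X3, X4, X5, X6}); total cost 14 + 5 = 19.
The greedy pick D, E, C costs 22; no covering selection beats 19.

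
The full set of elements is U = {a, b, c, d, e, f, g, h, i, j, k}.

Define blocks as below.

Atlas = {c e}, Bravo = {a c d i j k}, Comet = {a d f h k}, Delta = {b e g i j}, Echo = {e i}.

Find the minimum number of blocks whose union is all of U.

3

Take {Bravo, Comet, Delta}. Their union is {a, b, c, d, e, f, g, h, i, j, k}, which is all 11 elements.
Only Delta contains b, so Delta is forced; the remaining 6 elements need at least 2 more blocks (each remaining block adds at most 5) — so at least 3 blocks are needed, and 3 is optimal.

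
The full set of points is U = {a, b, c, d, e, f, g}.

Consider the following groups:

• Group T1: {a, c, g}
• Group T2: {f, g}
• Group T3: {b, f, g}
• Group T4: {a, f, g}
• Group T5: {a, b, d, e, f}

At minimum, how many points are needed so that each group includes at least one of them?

2

The 2 points {a, f} hit every group.
No single point lies in every group, so at least 2 are needed and 2 is optimal.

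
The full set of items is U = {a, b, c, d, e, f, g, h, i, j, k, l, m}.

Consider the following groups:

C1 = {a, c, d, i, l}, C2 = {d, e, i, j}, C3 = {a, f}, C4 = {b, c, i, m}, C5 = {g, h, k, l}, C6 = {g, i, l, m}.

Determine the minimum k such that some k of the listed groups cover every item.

4

C2, C3, C4, and C5 cover everything between them: the union {a, b, c, d, e, f, g, h, i, j, k, l, m} is all of U.
Only C4 contains b, so C4 is forced; the remaining 9 items need at least 3 more groups (each remaining group adds at most 4) — so at least 4 groups are needed, and 4 is optimal.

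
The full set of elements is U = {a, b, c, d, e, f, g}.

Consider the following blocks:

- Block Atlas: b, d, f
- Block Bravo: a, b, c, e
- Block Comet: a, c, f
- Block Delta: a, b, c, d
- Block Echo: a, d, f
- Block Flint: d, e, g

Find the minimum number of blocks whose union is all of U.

Atlas and Bravo and Flint together: Atlas ∪ Bravo ∪ Flint = {a, b, c, d, e, f, g} — every element is covered.
Only Flint contains g, so Flint is forced; the remaining 4 elements need at least 2 more blocks (each remaining block adds at most 3) — so at least 3 blocks are needed, and 3 is optimal.

3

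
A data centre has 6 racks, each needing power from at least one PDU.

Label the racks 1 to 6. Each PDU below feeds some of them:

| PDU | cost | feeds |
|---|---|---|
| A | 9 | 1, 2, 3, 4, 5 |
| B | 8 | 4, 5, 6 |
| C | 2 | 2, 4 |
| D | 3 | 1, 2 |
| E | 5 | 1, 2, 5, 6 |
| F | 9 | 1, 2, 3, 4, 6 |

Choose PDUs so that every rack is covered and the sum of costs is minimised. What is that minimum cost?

14

A, E together cover every rack (A ∪ E = {1, 2, 3, 4, 5, 6}); total cost 9 + 5 = 14.
The greedy pick C, E, A costs 16; no covering selection beats 14.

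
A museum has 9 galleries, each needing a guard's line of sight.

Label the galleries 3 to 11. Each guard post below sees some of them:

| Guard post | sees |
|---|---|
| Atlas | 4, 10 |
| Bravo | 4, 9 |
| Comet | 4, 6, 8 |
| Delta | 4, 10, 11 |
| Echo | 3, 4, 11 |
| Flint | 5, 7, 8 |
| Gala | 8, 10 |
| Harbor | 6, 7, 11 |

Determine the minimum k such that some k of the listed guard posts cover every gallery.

Take {Bravo, Delta, Echo, Flint, Harbor}. Their union is {3, 4, 5, 6, 7, 8, 9, 10, 11}, which is all 9 galleries.
No 4 of the 8 guard posts cover everything (all 70 combinations miss at least one gallery), so 5 is optimal.

5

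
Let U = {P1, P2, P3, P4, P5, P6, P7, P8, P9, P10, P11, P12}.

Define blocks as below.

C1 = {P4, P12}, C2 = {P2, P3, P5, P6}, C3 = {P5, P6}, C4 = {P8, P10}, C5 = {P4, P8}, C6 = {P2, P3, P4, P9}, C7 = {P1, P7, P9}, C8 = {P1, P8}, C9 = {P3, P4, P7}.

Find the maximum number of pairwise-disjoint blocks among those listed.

4

C1, C2, C4, C7 are pairwise disjoint (C1={P4,P12}; C2={P2,P3,P5,P6}; C4={P8,P10}; C7={P1,P7,P9}).
Every remaining block overlaps one of these, and no 5 of the listed blocks are pairwise disjoint, so 4 is the maximum.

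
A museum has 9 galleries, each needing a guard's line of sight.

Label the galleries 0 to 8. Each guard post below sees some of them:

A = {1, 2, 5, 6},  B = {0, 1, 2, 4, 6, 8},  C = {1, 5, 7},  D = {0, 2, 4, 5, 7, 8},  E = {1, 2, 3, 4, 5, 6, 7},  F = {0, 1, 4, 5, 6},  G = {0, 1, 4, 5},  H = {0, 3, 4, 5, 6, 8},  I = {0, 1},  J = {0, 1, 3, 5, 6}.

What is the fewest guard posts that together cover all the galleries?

2

Take {D, E}. Their union is {0, 1, 2, 3, 4, 5, 6, 7, 8}, which is all 9 galleries.
No single guard post has all 9 galleries (the largest, E, has 7), so 2 is optimal.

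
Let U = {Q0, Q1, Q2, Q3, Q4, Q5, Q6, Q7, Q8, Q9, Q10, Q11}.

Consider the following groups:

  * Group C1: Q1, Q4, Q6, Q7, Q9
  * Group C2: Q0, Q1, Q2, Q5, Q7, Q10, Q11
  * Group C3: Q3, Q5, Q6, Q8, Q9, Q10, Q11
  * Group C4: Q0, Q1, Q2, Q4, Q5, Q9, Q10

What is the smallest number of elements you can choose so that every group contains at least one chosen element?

2

The 2 elements {Q1, Q11} hit every group.
No single element lies in every group, so at least 2 are needed and 2 is optimal.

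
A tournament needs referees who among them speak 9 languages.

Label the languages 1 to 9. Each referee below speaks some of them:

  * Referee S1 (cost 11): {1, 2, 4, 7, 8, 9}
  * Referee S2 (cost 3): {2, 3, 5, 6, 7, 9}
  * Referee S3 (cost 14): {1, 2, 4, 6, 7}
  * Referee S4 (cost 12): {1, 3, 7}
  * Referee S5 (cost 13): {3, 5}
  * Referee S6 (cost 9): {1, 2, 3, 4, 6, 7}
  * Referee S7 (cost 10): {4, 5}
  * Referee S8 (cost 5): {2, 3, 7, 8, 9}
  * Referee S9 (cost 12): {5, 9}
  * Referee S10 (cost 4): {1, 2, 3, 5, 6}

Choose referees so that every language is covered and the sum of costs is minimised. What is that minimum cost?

14

S1, S2 together cover every language (S1 ∪ S2 = {1, 2, 3, 4, 5, 6, 7, 8, 9}); total cost 11 + 3 = 14.
No covering selection has total cost below 14.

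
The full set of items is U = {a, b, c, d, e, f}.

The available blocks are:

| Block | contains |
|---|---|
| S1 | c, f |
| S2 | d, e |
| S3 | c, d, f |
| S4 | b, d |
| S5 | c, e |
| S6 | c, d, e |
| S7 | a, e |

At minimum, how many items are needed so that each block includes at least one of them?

3

H = {b, e, f} meets every block (each contains at least one member of H), and |H| = 3.
The blocks S1, S4, S7 are pairwise disjoint, so any hitting set needs a separate item for each — at least 3. Hence 3 is optimal.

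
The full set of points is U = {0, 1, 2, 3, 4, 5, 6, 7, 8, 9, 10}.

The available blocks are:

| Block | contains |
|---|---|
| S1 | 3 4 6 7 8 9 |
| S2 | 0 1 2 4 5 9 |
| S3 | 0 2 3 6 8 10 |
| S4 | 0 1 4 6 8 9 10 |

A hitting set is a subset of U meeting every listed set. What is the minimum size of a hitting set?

The 2 points {0, 7} hit every block.
No single point lies in every block, so at least 2 are needed and 2 is optimal.

2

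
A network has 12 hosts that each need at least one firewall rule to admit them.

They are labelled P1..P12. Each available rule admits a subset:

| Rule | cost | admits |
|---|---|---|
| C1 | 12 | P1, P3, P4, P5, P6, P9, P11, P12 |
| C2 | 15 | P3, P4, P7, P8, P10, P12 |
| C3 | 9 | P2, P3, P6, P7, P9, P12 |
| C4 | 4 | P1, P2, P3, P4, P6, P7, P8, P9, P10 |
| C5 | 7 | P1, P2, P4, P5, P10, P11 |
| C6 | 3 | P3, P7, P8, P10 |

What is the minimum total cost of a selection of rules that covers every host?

16

C1, C4 together cover every host (C1 ∪ C4 = {P1, P2, P3, P4, P5, P6, P7, P8, P9, P10, P11, P12}); total cost 12 + 4 = 16.
The greedy pick C4, C5, C3 costs 20; no covering selection beats 16.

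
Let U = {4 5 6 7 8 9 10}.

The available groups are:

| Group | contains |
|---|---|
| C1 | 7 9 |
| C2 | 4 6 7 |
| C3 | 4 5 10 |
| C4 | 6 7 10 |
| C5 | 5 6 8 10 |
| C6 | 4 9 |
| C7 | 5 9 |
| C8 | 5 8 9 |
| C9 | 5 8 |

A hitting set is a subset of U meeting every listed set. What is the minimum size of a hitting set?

3

The 3 items {5, 6, 9} hit every group.
The groups C4, C6, C9 are pairwise disjoint, so any hitting set needs a separate item for each — at least 3. Hence 3 is optimal.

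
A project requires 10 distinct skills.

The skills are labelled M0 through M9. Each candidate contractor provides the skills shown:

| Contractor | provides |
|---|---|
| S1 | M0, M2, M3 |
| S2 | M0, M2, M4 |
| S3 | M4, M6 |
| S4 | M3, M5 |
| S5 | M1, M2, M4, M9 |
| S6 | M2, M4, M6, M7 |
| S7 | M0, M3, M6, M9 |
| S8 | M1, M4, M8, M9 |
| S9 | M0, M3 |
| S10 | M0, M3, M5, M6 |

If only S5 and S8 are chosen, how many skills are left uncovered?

Union of S5, S8 = {M1, M2, M4, M8, M9}.
Not covered: M0, M3, M5, M6, M7 — 5 skills.

5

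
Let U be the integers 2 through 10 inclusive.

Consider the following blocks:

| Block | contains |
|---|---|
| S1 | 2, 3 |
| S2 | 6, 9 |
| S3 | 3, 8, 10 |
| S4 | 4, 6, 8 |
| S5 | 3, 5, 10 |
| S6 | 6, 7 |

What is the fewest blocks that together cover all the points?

S1 and S2 and S4 and S5 and S6 together: S1 ∪ S2 ∪ S4 ∪ S5 ∪ S6 = {2, 3, 4, 5, 6, 7, 8, 9, 10} — every point is covered.
No 4 of the 6 blocks cover everything (all 15 combinations miss at least one point), so 5 is optimal.

5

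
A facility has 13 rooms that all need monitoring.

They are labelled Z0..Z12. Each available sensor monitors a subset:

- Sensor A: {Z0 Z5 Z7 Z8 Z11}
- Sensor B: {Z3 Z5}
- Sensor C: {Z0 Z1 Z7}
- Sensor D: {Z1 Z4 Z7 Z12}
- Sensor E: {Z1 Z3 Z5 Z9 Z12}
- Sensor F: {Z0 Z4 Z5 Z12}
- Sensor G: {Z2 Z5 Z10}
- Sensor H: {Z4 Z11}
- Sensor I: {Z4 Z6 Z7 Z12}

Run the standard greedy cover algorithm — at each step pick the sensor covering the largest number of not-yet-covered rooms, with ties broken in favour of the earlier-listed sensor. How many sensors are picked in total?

4

Greedy: pick A (covers 5 new) → pick E (covers 4 new) → pick G (covers 2 new) → pick I (covers 2 new). Total picks: 4.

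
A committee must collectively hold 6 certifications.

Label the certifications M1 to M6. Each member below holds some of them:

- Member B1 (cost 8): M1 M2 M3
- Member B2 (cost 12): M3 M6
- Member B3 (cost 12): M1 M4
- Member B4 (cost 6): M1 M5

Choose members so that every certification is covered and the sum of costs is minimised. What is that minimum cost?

38

B1, B2, B3, B4 together cover every certification (B1 ∪ B2 ∪ B3 ∪ B4 = {M1, M2, M3, M4, M5, M6}); total cost 8 + 12 + 12 + 6 = 38.
No covering selection has total cost below 38.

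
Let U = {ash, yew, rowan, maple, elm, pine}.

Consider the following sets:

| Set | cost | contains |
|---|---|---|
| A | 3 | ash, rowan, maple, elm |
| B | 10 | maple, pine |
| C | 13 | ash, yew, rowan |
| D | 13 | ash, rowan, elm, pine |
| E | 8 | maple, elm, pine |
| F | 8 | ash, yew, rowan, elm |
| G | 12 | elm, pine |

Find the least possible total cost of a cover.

E, F together cover every point (E ∪ F = {ash, yew, rowan, maple, elm, pine}); total cost 8 + 8 = 16.
The greedy pick A, E, F costs 19; no covering selection beats 16.

16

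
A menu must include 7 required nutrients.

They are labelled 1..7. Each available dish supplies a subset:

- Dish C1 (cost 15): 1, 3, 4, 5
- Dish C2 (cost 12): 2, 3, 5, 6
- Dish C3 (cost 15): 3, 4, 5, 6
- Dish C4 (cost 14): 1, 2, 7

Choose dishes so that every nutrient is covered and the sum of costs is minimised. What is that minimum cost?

29

C3, C4 together cover every nutrient (C3 ∪ C4 = {1, 2, 3, 4, 5, 6, 7}); total cost 15 + 14 = 29.
The greedy pick C2, C4, C1 costs 41; no covering selection beats 29.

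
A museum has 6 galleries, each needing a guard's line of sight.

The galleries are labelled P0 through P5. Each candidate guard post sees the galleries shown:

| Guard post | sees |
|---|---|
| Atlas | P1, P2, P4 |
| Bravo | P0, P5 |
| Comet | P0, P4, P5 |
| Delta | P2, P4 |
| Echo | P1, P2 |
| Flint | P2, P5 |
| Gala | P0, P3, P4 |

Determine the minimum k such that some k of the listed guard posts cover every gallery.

Take {Atlas, Bravo, Gala}. Their union is {P0, P1, P2, P3, P4, P5}, which is all 6 galleries.
Only Gala contains P3, so Gala is forced; the remaining 3 galleries need at least 2 more guard posts (each remaining guard post adds at most 2) — so at least 3 guard posts are needed, and 3 is optimal.

3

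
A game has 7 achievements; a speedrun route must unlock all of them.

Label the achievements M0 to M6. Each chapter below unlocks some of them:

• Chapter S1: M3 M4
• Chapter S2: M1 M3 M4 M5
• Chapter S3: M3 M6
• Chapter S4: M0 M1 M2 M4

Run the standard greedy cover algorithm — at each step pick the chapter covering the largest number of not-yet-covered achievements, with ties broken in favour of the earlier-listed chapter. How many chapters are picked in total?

Greedy: pick S2 (covers 4 new) → pick S4 (covers 2 new) → pick S3 (covers 1 new). Total picks: 3.

3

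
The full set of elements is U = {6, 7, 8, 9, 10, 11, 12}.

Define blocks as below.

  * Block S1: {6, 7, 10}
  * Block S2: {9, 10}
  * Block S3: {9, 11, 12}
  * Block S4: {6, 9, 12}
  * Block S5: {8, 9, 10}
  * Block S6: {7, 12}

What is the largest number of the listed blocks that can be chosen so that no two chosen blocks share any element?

2

S1, S3 are pairwise disjoint (S1={6,7,10}; S3={9,11,12}).
Every remaining block overlaps one of these, and no 3 of the listed blocks are pairwise disjoint, so 2 is the maximum.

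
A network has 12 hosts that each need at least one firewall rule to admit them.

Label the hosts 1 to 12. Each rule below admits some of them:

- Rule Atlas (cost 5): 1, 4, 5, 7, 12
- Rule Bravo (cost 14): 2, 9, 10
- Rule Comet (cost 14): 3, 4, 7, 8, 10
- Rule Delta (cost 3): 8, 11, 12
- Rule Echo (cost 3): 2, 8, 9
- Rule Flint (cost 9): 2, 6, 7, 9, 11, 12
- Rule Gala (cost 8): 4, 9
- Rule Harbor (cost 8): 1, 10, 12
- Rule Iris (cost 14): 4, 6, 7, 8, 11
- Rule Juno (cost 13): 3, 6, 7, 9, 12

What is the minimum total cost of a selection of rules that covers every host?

Atlas, Comet, Flint together cover every host (Atlas ∪ Comet ∪ Flint = {1, 2, 3, 4, 5, 6, 7, 8, 9, 10, 11, 12}); total cost 5 + 14 + 9 = 28.
The greedy pick Atlas, Echo, Delta, Juno, Harbor costs 32; no covering selection beats 28.

28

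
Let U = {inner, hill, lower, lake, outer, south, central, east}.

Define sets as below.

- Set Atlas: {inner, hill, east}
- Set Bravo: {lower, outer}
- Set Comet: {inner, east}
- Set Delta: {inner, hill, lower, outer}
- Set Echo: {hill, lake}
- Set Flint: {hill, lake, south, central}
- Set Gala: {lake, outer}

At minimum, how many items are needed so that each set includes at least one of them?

3

H = {hill, outer, east} meets every set (each contains at least one member of H), and |H| = 3.
The sets Bravo, Comet, Echo are pairwise disjoint, so any hitting set needs a separate item for each — at least 3. Hence 3 is optimal.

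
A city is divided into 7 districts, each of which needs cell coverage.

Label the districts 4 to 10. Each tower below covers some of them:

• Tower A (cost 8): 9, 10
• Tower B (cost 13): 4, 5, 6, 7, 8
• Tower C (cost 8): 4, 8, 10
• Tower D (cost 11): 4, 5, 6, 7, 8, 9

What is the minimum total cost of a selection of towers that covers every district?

19

A, D together cover every district (A ∪ D = {4, 5, 6, 7, 8, 9, 10}); total cost 8 + 11 = 19.
No covering selection has total cost below 19.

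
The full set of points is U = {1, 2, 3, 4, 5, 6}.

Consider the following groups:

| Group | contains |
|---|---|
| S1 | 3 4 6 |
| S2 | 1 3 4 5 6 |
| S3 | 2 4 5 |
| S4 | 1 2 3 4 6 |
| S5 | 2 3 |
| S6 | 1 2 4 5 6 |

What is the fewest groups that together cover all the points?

2

Take {S2, S4}. Their union is {1, 2, 3, 4, 5, 6}, which is all 6 points.
No single group has all 6 points (the largest, S2, has 5), so 2 is optimal.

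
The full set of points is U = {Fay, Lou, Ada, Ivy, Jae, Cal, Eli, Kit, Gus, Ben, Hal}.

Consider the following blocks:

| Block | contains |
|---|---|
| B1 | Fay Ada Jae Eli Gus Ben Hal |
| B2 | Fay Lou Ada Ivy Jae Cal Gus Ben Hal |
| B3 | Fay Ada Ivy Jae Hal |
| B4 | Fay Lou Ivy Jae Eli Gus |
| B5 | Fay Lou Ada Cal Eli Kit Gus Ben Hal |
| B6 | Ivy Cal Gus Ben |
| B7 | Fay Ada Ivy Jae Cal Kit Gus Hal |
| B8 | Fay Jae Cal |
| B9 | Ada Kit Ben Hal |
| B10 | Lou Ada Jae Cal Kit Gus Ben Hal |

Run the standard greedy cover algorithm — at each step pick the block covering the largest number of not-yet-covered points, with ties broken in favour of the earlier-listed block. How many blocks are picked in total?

Greedy: pick B2 (covers 9 new) → pick B5 (covers 2 new). Total picks: 2.

2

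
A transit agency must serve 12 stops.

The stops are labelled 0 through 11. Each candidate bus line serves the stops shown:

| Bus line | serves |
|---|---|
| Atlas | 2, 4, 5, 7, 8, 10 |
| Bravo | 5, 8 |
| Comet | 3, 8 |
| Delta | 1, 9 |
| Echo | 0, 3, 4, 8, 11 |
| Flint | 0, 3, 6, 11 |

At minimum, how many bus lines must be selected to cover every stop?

3

Atlas and Delta and Flint together: Atlas ∪ Delta ∪ Flint = {0, 1, 2, 3, 4, 5, 6, 7, 8, 9, 10, 11} — every stop is covered.
Only Delta contains 1, so Delta is forced; the remaining 10 stops need at least 2 more bus lines (each remaining bus line adds at most 6) — so at least 3 bus lines are needed, and 3 is optimal.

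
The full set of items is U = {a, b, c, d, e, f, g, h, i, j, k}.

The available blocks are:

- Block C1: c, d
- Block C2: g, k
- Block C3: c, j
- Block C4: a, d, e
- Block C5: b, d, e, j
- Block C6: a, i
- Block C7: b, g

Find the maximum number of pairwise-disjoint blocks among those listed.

3

C1, C2, C6 are pairwise disjoint (C1={c,d}; C2={g,k}; C6={a,i}).
Every remaining block overlaps one of these, and no 4 of the listed blocks are pairwise disjoint, so 3 is the maximum.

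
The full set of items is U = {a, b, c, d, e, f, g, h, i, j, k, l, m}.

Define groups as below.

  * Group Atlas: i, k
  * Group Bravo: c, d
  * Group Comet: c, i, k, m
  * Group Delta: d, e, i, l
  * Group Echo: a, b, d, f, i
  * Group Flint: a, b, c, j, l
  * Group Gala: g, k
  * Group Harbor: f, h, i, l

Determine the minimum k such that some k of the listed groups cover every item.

5

Comet, Delta, Flint, Gala, and Harbor cover everything between them: the union {a, b, c, d, e, f, g, h, i, j, k, l, m} is all of U.
No 4 of the 8 groups cover everything (all 70 combinations miss at least one item), so 5 is optimal.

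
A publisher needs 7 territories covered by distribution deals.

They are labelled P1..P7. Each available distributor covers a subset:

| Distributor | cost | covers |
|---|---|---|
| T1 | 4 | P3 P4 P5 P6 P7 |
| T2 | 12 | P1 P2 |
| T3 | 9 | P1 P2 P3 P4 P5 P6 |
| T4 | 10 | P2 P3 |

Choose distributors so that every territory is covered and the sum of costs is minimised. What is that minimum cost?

13

T1, T3 together cover every territory (T1 ∪ T3 = {P1, P2, P3, P4, P5, P6, P7}); total cost 4 + 9 = 13.
No covering selection has total cost below 13.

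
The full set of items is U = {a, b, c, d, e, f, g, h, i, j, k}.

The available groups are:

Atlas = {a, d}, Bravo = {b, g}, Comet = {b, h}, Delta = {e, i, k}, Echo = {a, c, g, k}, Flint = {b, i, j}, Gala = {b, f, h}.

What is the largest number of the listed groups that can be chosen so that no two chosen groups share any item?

3

Atlas, Delta, Gala are pairwise disjoint (Atlas={a,d}; Delta={e,i,k}; Gala={b,f,h}).
Every remaining group overlaps one of these, and no 4 of the listed groups are pairwise disjoint, so 3 is the maximum.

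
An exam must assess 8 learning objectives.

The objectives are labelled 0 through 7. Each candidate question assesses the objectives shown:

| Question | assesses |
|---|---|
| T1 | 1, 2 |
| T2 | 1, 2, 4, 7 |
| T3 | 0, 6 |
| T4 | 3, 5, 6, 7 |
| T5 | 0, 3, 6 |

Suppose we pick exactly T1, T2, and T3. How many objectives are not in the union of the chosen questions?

Union of T1, T2, T3 = {0, 1, 2, 4, 6, 7}.
Not covered: 3, 5 — 2 objectives.

2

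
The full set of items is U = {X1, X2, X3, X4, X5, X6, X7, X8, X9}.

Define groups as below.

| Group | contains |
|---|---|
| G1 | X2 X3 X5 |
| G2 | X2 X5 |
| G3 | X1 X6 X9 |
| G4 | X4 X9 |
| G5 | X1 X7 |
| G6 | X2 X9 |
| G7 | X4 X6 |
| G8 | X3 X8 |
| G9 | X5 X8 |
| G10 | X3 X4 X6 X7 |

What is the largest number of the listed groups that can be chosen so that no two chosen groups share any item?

G5, G6, G7, G9 are pairwise disjoint (G5={X1,X7}; G6={X2,X9}; G7={X4,X6}; G9={X5,X8}).
Every remaining group overlaps one of these, and no 5 of the listed groups are pairwise disjoint, so 4 is the maximum.

4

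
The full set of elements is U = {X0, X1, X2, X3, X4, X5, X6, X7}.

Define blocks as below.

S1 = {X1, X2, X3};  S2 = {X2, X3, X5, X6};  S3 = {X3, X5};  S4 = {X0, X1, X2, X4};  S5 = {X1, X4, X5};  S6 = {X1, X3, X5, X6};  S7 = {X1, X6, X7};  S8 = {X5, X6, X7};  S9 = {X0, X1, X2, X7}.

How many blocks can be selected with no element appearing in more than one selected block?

2

S3, S4 are pairwise disjoint (S3={X3,X5}; S4={X0,X1,X2,X4}).
Every remaining block overlaps one of these, and no 3 of the listed blocks are pairwise disjoint, so 2 is the maximum.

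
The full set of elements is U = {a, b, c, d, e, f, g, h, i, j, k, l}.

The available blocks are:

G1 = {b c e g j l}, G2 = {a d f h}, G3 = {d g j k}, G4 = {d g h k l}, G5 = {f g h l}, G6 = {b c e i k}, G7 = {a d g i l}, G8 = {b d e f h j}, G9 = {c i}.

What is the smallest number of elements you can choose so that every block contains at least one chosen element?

The 3 elements {g, h, i} hit every block.
No choice of 2 elements meets every block, so 3 is the minimum.

3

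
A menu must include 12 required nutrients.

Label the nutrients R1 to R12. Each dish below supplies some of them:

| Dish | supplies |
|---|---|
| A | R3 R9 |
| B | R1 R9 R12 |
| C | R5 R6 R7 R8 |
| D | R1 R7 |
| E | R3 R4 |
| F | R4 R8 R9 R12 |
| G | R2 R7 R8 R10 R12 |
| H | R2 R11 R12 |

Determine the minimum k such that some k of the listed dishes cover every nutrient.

5

B and C and E and G and H together: B ∪ C ∪ E ∪ G ∪ H = {R1, R2, R3, R4, R5, R6, R7, R8, R9, R10, R11, R12} — every nutrient is covered.
Only G contains R10, so G is forced; the remaining 7 nutrients need at least 4 more dishes (each remaining dish adds at most 2) — so at least 5 dishes are needed, and 5 is optimal.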